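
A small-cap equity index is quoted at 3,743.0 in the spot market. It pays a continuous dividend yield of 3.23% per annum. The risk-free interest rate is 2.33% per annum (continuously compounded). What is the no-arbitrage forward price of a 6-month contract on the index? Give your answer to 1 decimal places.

3,726.2

F = S·e^((r − q)T) = 3743.0 · e^((0.0233 − 0.0323) × 6/12)
= 3743.0 · e^-0.004500 = 3743.0 × 0.995510
F = 3,726.2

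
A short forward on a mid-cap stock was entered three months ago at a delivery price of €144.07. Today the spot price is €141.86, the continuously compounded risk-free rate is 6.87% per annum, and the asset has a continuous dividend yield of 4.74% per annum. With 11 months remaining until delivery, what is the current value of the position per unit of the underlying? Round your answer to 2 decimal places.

-€0.55

Current fair forward for the remaining 11 months: F = S·e^((r − q)·T), (r − q) = 0.0687 − 0.0474 = 0.0213
F = 141.86 · e^(0.0213 × 11/12) = 141.86 × 1.019717 = 144.6571
Value of long forward = (F − K)·e^(−rT) = (144.6571 − 144.07) · e^(−0.0687·11/12)
= 0.5871 × 0.938967 = 0.55
Short position value = −(long value) = -€0.55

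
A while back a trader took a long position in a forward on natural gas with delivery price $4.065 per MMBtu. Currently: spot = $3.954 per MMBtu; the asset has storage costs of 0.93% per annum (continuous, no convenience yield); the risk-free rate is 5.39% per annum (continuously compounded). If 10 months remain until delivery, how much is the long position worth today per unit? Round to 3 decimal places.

$0.098 per MMBtu

Current fair forward for the remaining 10 months: F = S·e^((r + u)·T), (r + u) = 0.0539 + 0.0093 = 0.0632
F = 3.954 · e^(0.0632 × 10/12) = 3.954 × 1.054078 = 4.1678
Value of long forward = (F − K)·e^(−rT) = (4.1678 − 4.065) · e^(−0.0539·10/12)
= 0.1028 × 0.956077 = 0.098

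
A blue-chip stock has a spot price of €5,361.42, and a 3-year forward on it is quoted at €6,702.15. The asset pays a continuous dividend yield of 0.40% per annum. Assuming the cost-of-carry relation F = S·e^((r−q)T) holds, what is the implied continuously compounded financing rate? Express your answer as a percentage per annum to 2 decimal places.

From F = S·e^((r−q)T): (r − q) = ln(F/S)/T
ln(6702.15/5361.42) = ln(1.250070) = 0.223200
(r − q) = 0.223200 / (3) = 0.074400
r = ln(F/S)/T + q = 0.074400 + 0.0040 = 0.078400
r = 7.84%

7.84%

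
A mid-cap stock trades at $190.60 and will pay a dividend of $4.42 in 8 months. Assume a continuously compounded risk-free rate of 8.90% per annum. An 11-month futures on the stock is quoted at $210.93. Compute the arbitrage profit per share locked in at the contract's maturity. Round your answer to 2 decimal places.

PV(dividends) I = 4.42·e^(−0.0890·8/12) = 4.1654
Fair futures F* = (S − I)·e^(rT) = (190.60 − 4.1654)·e^0.081583 = 186.4346 × 1.085003 = 202.2821
Market $210.93 > fair 202.2821: forward overpriced → cash-and-carry (borrow at r, buy the stock and collect the dividends, short the forward).
Profit at T = |F_mkt − F*| = |210.93 − 202.2821| = $8.65 per share

$8.65 per share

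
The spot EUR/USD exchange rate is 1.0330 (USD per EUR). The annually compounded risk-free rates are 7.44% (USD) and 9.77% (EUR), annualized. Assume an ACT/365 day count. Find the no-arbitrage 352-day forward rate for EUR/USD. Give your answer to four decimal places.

1.0118

By covered interest parity, F = S · (1+r_USD)^T / (1+r_EUR)^T
= 1.0330 × 1.071657 / 1.094062 = 1.0330 × 0.979521
F = 1.0118 USD per EUR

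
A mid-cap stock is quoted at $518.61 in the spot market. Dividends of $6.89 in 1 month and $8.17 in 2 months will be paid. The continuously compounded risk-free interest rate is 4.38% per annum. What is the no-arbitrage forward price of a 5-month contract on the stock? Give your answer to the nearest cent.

PV(dividends) I = 6.89·e^(−0.0438·1/12) + 8.17·e^(−0.0438·2/12)
I = 6.8649 + 8.1106 = 14.9755
F = (S − I)·e^(rT) = (518.61 − 14.9755) · e^(0.0438·5/12)
= 503.6345 · e^0.018250 = 503.6345 × 1.018418 = $512.91

$512.91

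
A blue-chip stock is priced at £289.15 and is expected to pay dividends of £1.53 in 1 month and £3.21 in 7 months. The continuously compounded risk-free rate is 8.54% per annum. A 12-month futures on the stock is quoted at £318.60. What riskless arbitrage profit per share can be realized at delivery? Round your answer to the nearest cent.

PV(dividends) I = 1.53·e^(−0.0854·1/12) + 3.21·e^(−0.0854·7/12) = 4.5732
Fair futures F* = (S − I)·e^(rT) = (289.15 − 4.5732)·e^0.085400 = 284.5768 × 1.089153 = 309.9477
Market £318.60 > fair 309.9477: forward overpriced → cash-and-carry (borrow at r, buy the stock and collect the dividends, short the forward).
Profit at T = |F_mkt − F*| = |318.60 − 309.9477| = £8.65 per share

£8.65 per share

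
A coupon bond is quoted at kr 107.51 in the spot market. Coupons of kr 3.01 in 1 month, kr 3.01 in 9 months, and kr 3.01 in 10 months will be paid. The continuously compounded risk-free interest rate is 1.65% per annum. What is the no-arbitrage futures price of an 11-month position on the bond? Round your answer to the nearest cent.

kr 100.06

PV(coupons) I = 3.01·e^(−0.0165·1/12) + 3.01·e^(−0.0165·9/12) + 3.01·e^(−0.0165·10/12)
I = 3.0059 + 2.9730 + 2.9689 = 8.9478
F = (S − I)·e^(rT) = (107.51 − 8.9478) · e^(0.0165·11/12)
= 98.5622 · e^0.015125 = 98.5622 × 1.015240 = kr 100.06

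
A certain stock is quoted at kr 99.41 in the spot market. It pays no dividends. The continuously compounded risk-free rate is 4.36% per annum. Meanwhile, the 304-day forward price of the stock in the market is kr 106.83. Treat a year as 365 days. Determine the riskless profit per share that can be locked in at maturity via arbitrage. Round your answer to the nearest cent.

Fair forward: F* = S·e^(carry·T), with carry = r = 0.0436
F* = 99.41 · e^(0.0436 × 304/365) = 99.41 · e^0.036313 = 99.41 × 1.036980 = kr 103.0862
Market kr 106.83 > fair kr 103.0862: forward overpriced → cash-and-carry (buy spot, short the forward).
At maturity, profit = |F_mkt − F*| = |106.83 − 103.0862| = kr 3.74 per share

kr 3.74 per share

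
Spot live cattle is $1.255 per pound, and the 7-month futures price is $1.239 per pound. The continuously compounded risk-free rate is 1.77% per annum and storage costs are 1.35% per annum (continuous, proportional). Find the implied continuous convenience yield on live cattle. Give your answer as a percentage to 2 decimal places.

F = S·e^((r+u−y)T) ⇒ (r+u−y) = ln(F/S)/T
ln(1.239/1.255) = -0.012831; /T ⇒ -0.021996
y = r + u − ln(F/S)/T = 0.0177 + 0.0135 + 0.021996 = 0.053196
y = 5.32%

5.32%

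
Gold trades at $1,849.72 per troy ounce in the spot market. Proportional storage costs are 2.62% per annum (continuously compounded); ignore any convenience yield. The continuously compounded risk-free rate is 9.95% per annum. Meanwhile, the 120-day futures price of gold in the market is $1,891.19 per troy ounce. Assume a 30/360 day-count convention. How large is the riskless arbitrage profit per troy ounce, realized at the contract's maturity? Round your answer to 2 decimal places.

Fair futures: F* = S·e^(carry·T), with carry = (r + u) = 0.0995 + 0.0262 = 0.1257
F* = 1849.72 · e^(0.1257 × 120/360) = 1849.72 · e^0.04190000 = 1849.72 × 1.04279019 = $1928.8699
Market $1891.19 < fair $1928.8699: forward underpriced → reverse cash-and-carry (short spot, go long the forward).
At maturity, profit = |F_mkt − F*| = |1891.19 − 1928.8699| = $37.68 per troy ounce

$37.68 per troy ounce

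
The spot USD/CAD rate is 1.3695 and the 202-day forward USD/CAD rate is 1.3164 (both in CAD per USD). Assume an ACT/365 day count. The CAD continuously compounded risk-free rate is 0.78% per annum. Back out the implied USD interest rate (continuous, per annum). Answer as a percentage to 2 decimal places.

7.93%

F = S·e^((r_CAD − r_USD)T) ⇒ r_USD = r_CAD − ln(F/S)/T
ln(1.3164/1.3695) = -0.039545; /(202/365) = -0.071455
r_USD = 0.0078 + 0.071455 = 0.079255
r_USD = 7.93%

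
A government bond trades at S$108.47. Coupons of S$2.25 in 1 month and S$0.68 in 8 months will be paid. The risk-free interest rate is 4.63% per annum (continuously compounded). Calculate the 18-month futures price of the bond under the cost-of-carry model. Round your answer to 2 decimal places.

PV(coupons) I = 2.25·e^(−0.0463·1/12) + 0.68·e^(−0.0463·8/12)
I = 2.2413 + 0.6593 = 2.9006
F = (S − I)·e^(rT) = (108.47 − 2.9006) · e^(0.0463·18/12)
= 105.5694 · e^0.069450 = 105.5694 × 1.071918 = S$113.16

S$113.16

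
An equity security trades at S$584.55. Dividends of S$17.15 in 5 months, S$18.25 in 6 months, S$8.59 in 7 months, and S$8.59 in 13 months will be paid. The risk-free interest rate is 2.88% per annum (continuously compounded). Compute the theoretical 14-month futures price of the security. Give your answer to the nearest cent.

PV(dividends) I = 17.15·e^(−0.0288·5/12) + 18.25·e^(−0.0288·6/12) + 8.59·e^(−0.0288·7/12) + 8.59·e^(−0.0288·13/12)
I = 16.9454 + 17.9891 + 8.4469 + 8.3261 = 51.7075
F = (S − I)·e^(rT) = (584.55 − 51.7075) · e^(0.0288·14/12)
= 532.8425 · e^0.033600 = 532.8425 × 1.034171 = S$551.05

S$551.05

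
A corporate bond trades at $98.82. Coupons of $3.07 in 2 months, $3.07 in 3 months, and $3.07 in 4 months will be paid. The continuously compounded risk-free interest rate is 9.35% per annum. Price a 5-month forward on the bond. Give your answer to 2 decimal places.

PV(coupons) I = 3.07·e^(−0.0935·2/12) + 3.07·e^(−0.0935·3/12) + 3.07·e^(−0.0935·4/12)
I = 3.0225 + 2.9991 + 2.9758 = 8.9974
F = (S − I)·e^(rT) = (98.82 − 8.9974) · e^(0.0935·5/12)
= 89.8226 · e^0.038958 = 89.8226 × 1.039727 = $93.39

$93.39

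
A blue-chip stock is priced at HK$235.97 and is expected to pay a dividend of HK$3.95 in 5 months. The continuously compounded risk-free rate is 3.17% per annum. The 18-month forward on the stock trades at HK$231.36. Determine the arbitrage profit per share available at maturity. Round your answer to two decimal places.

HK$12.01 per share

PV(dividends) I = 3.95·e^(−0.0317·5/12) = 3.8982
Fair forward F* = (S − I)·e^(rT) = (235.97 − 3.8982)·e^0.047550 = 232.0718 × 1.048699 = 243.3735
Market HK$231.36 < fair 243.3735: forward underpriced → reverse cash-and-carry (short the stock, invest proceeds at r, pay the dividends, go long the forward).
Profit at T = |F_mkt − F*| = |231.36 − 243.3735| = HK$12.01 per share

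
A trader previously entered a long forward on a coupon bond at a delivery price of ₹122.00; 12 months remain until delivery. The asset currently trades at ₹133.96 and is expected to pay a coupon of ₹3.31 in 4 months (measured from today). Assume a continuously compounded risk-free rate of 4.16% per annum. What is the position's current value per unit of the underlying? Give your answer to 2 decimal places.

₹13.67

PV(remaining coupons) I = 3.31·e^(−0.0416·4/12) = 3.2644
Current forward F = (S − I)·e^(rT) = (133.96 − 3.2644)·e^(0.0416·12/12) = 130.6956 × 1.042477 = 136.2472
Value (long) = (F − K)·e^(−rT) = (136.2472 − 122.00) × 0.959253 = 13.6667
Value = ₹13.67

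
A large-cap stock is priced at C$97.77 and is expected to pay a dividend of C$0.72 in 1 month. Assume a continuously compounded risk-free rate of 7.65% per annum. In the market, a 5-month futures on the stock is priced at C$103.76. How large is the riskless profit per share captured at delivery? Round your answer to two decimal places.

PV(dividends) I = 0.72·e^(−0.0765·1/12) = 0.7154
Fair futures F* = (S − I)·e^(rT) = (97.77 − 0.7154)·e^0.031875 = 97.0546 × 1.032388 = 100.1980
Market C$103.76 > fair 100.1980: forward overpriced → cash-and-carry (borrow at r, buy the stock and collect the dividends, short the forward).
Profit at T = |F_mkt − F*| = |103.76 − 100.1980| = C$3.56 per share

C$3.56 per share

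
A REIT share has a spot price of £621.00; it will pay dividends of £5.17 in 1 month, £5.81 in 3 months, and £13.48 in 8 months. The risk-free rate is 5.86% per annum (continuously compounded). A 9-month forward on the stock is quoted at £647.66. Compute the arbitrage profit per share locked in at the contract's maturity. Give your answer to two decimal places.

PV(dividends) I = 5.17·e^(−0.0586·1/12) + 5.81·e^(−0.0586·3/12) + 13.48·e^(−0.0586·8/12) = 23.8339
Fair forward F* = (S − I)·e^(rT) = (621.00 − 23.8339)·e^0.043950 = 597.1661 × 1.044930 = 623.9968
Market £647.66 > fair 623.9968: forward overpriced → cash-and-carry (borrow at r, buy the stock and collect the dividends, short the forward).
Profit at T = |F_mkt − F*| = |647.66 − 623.9968| = £23.66 per share

£23.66 per share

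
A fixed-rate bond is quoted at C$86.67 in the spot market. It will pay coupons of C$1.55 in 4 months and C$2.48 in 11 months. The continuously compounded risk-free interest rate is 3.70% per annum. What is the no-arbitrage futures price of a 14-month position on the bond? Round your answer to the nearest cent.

PV(coupons) I = 1.55·e^(−0.0370·4/12) + 2.48·e^(−0.0370·11/12)
I = 1.5310 + 2.3973 = 3.9283
F = (S − I)·e^(rT) = (86.67 − 3.9283) · e^(0.0370·14/12)
= 82.7417 · e^0.043167 = 82.7417 × 1.044112 = C$86.39

C$86.39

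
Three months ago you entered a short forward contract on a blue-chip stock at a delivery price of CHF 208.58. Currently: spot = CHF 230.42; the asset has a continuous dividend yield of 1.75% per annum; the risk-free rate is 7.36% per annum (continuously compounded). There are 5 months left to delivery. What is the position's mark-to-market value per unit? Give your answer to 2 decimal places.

Current fair forward for the remaining 5 months: F = S·e^((r − q)·T), (r − q) = 0.0736 − 0.0175 = 0.0561
F = 230.42 · e^(0.0561 × 5/12) = 230.42 × 1.023650 = 235.8694
Value of long forward = (F − K)·e^(−rT) = (235.8694 − 208.58) · e^(−0.0736·5/12)
= 27.2894 × 0.969799 = 26.47
Short position value = −(long value) = -CHF 26.47

-CHF 26.47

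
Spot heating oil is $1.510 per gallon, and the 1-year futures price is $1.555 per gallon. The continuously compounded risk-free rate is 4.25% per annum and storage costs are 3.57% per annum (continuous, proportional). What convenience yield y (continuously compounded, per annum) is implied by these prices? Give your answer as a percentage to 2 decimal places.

4.88%

F = S·e^((r+u−y)T) ⇒ (r+u−y) = ln(F/S)/T
ln(1.555/1.510) = 0.029366; /T ⇒ 0.029366
y = r + u − ln(F/S)/T = 0.0425 + 0.0357 − 0.029366 = 0.048834
y = 4.88%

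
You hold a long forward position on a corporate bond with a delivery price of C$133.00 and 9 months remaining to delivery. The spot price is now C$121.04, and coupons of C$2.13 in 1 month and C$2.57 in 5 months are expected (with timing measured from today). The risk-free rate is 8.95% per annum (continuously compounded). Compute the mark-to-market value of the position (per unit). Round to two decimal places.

PV(remaining coupons) I = 2.13·e^(−0.0895·1/12) + 2.57·e^(−0.0895·5/12) = 4.5901
Current forward F = (S − I)·e^(rT) = (121.04 − 4.5901)·e^(0.0895·9/12) = 116.4499 × 1.069429 = 124.5349
Value (long) = (F − K)·e^(−rT) = (124.5349 − 133.00) × 0.935078 = -7.9155
Value = -C$7.92

-C$7.92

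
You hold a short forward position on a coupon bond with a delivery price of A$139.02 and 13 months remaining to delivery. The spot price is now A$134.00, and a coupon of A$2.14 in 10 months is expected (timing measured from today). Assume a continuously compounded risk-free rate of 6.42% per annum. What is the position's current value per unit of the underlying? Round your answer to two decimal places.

PV(remaining coupons) I = 2.14·e^(−0.0642·10/12) = 2.0285
Current forward F = (S − I)·e^(rT) = (134.00 − 2.0285)·e^(0.0642·13/12) = 131.9715 × 1.072026 = 141.4769
Value (long) = (F − K)·e^(−rT) = (141.4769 − 139.02) × 0.932813 = 2.2918
Short position value = −(long value) = -A$2.29

-A$2.29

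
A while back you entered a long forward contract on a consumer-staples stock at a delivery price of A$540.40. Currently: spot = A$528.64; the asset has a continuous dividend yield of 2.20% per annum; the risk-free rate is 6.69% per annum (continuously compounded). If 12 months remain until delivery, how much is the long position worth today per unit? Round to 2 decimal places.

Current fair forward for the remaining 12 months: F = S·e^((r − q)·T), (r − q) = 0.0669 − 0.0220 = 0.0449
F = 528.64 · e^(0.0449 × 12/12) = 528.64 × 1.045923 = 552.9167
Value of long forward = (F − K)·e^(−rT) = (552.9167 − 540.40) · e^(−0.0669·12/12)
= 12.5167 × 0.935289 = 11.71

A$11.71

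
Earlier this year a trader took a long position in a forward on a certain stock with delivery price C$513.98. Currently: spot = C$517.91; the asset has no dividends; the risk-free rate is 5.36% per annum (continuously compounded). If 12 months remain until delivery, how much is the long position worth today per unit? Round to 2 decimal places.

C$30.75

Current fair forward for the remaining 12 months: F = S·e^(r·T), r = 0.0536
F = 517.91 · e^(0.0536 × 12/12) = 517.91 × 1.055062 = 546.4272
Value of long forward = (F − K)·e^(−rT) = (546.4272 − 513.98) · e^(−0.0536·12/12)
= 32.4472 × 0.947811 = 30.75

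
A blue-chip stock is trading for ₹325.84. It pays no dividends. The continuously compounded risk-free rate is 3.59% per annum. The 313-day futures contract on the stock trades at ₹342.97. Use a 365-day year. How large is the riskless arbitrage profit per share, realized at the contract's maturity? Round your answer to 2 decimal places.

₹6.94 per share

Fair futures: F* = S·e^(carry·T), with carry = r = 0.0359
F* = 325.84 · e^(0.0359 × 313/365) = 325.84 · e^0.030785 = 325.84 × 1.031264 = ₹336.0271
Market ₹342.97 > fair ₹336.0271: forward overpriced → cash-and-carry (buy spot, short the forward).
At maturity, profit = |F_mkt − F*| = |342.97 − 336.0271| = ₹6.94 per share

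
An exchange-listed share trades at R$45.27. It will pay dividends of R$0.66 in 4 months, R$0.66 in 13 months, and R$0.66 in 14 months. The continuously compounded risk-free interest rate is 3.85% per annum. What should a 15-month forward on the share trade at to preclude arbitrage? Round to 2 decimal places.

R$45.49

PV(dividends) I = 0.66·e^(−0.0385·4/12) + 0.66·e^(−0.0385·13/12) + 0.66·e^(−0.0385·14/12)
I = 0.6516 + 0.6330 + 0.6310 = 1.9156
F = (S − I)·e^(rT) = (45.27 − 1.9156) · e^(0.0385·15/12)
= 43.3544 · e^0.048125 = 43.3544 × 1.049302 = R$45.49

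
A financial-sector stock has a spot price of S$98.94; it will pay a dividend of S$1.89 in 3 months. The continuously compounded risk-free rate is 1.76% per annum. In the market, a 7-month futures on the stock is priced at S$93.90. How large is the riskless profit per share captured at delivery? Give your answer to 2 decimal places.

S$4.16 per share

PV(dividends) I = 1.89·e^(−0.0176·3/12) = 1.8817
Fair futures F* = (S − I)·e^(rT) = (98.94 − 1.8817)·e^0.010267 = 97.0583 × 1.010320 = 98.0599
Market S$93.90 < fair 98.0599: forward underpriced → reverse cash-and-carry (short the stock, invest proceeds at r, pay the dividends, go long the forward).
Profit at T = |F_mkt − F*| = |93.90 − 98.0599| = S$4.16 per share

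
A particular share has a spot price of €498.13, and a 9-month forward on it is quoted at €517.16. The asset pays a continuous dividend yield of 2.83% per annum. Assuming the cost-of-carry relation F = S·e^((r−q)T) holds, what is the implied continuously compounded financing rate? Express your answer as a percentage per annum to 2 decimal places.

From F = S·e^((r−q)T): (r − q) = ln(F/S)/T
ln(517.16/498.13) = ln(1.038203) = 0.037491
(r − q) = 0.037491 / (9/12) = 0.049988
r = ln(F/S)/T + q = 0.049988 + 0.0283 = 0.078288
r = 7.83%

7.83%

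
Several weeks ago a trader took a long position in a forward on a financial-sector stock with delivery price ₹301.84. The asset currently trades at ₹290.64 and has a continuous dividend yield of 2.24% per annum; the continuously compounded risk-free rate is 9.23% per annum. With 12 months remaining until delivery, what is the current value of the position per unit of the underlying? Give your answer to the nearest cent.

Current fair forward for the remaining 12 months: F = S·e^((r − q)·T), (r − q) = 0.0923 − 0.0224 = 0.0699
F = 290.64 · e^(0.0699 × 12/12) = 290.64 × 1.072401 = 311.6826
Value of long forward = (F − K)·e^(−rT) = (311.6826 − 301.84) · e^(−0.0923·12/12)
= 9.8426 × 0.911832 = 8.97

₹8.97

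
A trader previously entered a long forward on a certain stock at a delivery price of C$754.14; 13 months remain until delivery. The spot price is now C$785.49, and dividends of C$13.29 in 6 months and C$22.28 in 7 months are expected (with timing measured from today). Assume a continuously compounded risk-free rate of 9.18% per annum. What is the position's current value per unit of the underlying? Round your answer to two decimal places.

PV(remaining dividends) I = 13.29·e^(−0.0918·6/12) + 22.28·e^(−0.0918·7/12) = 33.8121
Current forward F = (S − I)·e^(rT) = (785.49 − 33.8121)·e^(0.0918·13/12) = 751.6779 × 1.104563 = 830.2756
Value (long) = (F − K)·e^(−rT) = (830.2756 − 754.14) × 0.905335 = 68.9282
Value = C$68.93

C$68.93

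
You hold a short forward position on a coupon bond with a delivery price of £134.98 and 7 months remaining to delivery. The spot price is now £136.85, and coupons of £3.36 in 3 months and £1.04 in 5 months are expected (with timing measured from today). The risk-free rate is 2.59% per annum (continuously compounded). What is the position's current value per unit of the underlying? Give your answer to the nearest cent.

£0.47

PV(remaining coupons) I = 3.36·e^(−0.0259·3/12) + 1.04·e^(−0.0259·5/12) = 4.3672
Current forward F = (S − I)·e^(rT) = (136.85 − 4.3672)·e^(0.0259·7/12) = 132.4828 × 1.015223 = 134.4996
Value (long) = (F − K)·e^(−rT) = (134.4996 − 134.98) × 0.985005 = -0.4732
Short position value = −(long value) = £0.47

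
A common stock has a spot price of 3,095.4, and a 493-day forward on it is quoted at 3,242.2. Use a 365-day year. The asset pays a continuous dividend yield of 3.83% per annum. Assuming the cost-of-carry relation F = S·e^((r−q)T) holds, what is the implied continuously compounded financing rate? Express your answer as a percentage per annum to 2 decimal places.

7.26%

From F = S·e^((r−q)T): (r − q) = ln(F/S)/T
ln(3242.2/3095.4) = ln(1.047425) = 0.046335
(r − q) = 0.046335 / (493/365) = 0.034305
r = ln(F/S)/T + q = 0.034305 + 0.0383 = 0.072605
r = 7.26%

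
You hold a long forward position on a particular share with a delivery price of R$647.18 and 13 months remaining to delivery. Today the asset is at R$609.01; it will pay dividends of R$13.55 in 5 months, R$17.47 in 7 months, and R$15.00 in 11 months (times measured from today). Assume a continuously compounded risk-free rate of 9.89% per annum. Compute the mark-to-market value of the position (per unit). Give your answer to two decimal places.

-R$15.61

PV(remaining dividends) I = 13.55·e^(−0.0989·5/12) + 17.47·e^(−0.0989·7/12) + 15.00·e^(−0.0989·11/12) = 43.1936
Current forward F = (S − I)·e^(rT) = (609.01 − 43.1936)·e^(0.0989·13/12) = 565.8164 × 1.113092 = 629.8057
Value (long) = (F − K)·e^(−rT) = (629.8057 − 647.18) × 0.898398 = -15.6090
Value = -R$15.61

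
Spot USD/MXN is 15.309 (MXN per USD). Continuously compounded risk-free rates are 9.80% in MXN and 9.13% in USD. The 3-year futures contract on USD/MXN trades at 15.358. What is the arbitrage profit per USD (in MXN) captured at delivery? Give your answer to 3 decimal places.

Fair futures: F* = S·e^(carry·T), with carry = (r_MXN − r_USD) = 0.0980 − 0.0913 = 0.0067
F* = 15.309 · e^(0.0067 × 3) = 15.309 · e^0.020100 = 15.309 × 1.020303 = 15.6198
Market 15.358 < fair 15.6198: forward underpriced → reverse cash-and-carry (short spot, go long the forward).
At maturity, profit = |F_mkt − F*| = |15.358 − 15.6198| = 0.262 per USD (in MXN)

0.262 per USD (in MXN)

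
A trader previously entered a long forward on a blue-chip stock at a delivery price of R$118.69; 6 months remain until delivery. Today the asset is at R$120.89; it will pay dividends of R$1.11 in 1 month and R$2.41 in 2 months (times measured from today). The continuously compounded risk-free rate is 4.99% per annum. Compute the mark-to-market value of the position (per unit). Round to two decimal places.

R$1.63

PV(remaining dividends) I = 1.11·e^(−0.0499·1/12) + 2.41·e^(−0.0499·2/12) = 3.4954
Current forward F = (S − I)·e^(rT) = (120.89 − 3.4954)·e^(0.0499·6/12) = 117.3946 × 1.025264 = 120.3605
Value (long) = (F − K)·e^(−rT) = (120.3605 − 118.69) × 0.975359 = 1.6293
Value = R$1.63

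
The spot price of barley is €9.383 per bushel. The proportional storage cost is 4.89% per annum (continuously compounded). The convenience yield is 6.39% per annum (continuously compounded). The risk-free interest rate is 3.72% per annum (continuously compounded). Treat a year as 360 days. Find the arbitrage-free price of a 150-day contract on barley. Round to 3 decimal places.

Net carry = r + u − y = 0.0372 + 0.0489 − 0.0639 = 0.0222
F = S·e^((r+u−y)T) = 9.383 · e^(0.0222 × 150/360) = 9.383 · e^0.009250
= 9.383 × 1.009293 = €9.470 per bushel

€9.470 per bushel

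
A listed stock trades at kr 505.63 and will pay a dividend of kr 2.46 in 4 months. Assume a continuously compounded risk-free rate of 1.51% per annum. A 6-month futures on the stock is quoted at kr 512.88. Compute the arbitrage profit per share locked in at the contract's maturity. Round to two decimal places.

kr 5.88 per share

PV(dividends) I = 2.46·e^(−0.0151·4/12) = 2.4476
Fair futures F* = (S − I)·e^(rT) = (505.63 − 2.4476)·e^0.007550 = 503.1824 × 1.007579 = 506.9960
Market kr 512.88 > fair 506.9960: forward overpriced → cash-and-carry (borrow at r, buy the stock and collect the dividends, short the forward).
Profit at T = |F_mkt − F*| = |512.88 − 506.9960| = kr 5.88 per share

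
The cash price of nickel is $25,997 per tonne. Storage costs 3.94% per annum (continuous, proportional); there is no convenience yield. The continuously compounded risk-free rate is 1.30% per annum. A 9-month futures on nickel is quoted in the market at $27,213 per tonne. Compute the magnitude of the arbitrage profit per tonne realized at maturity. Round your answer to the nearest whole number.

$174 per tonne

Fair futures: F* = S·e^(carry·T), with carry = (r + u) = 0.0130 + 0.0394 = 0.0524
F* = 25997 · e^(0.0524 × 9/12) = 25997 · e^0.039300 = 25997 × 1.040082 = $27039.0118
Market $27213 > fair $27039.0118: forward overpriced → cash-and-carry (buy spot, short the forward).
At maturity, profit = |F_mkt − F*| = |27213 − 27039.0118| = $174 per tonne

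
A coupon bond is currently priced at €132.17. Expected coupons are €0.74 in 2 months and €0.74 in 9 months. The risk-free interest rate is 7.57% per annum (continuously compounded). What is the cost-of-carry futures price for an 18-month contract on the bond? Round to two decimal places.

PV(coupons) I = 0.74·e^(−0.0757·2/12) + 0.74·e^(−0.0757·9/12)
I = 0.7307 + 0.6992 = 1.4299
F = (S − I)·e^(rT) = (132.17 − 1.4299) · e^(0.0757·18/12)
= 130.7401 · e^0.113550 = 130.7401 × 1.120248 = €146.46

€146.46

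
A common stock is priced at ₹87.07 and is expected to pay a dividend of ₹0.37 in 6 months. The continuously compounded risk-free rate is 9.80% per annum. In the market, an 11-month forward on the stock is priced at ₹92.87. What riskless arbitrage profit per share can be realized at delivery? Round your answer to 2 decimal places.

₹2.00 per share

PV(dividends) I = 0.37·e^(−0.0980·6/12) = 0.3523
Fair forward F* = (S − I)·e^(rT) = (87.07 − 0.3523)·e^0.089833 = 86.7177 × 1.093992 = 94.8685
Market ₹92.87 < fair 94.8685: forward underpriced → reverse cash-and-carry (short the stock, invest proceeds at r, pay the dividends, go long the forward).
Profit at T = |F_mkt − F*| = |92.87 − 94.8685| = ₹2.00 per share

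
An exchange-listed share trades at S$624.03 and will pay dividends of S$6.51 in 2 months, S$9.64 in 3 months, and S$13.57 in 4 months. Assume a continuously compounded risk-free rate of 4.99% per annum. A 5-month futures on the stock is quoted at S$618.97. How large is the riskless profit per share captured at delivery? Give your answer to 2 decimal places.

S$11.77 per share

PV(dividends) I = 6.51·e^(−0.0499·2/12) + 9.64·e^(−0.0499·3/12) + 13.57·e^(−0.0499·4/12) = 29.3227
Fair futures F* = (S − I)·e^(rT) = (624.03 − 29.3227)·e^0.020792 = 594.7073 × 1.021010 = 607.2021
Market S$618.97 > fair 607.2021: forward overpriced → cash-and-carry (borrow at r, buy the stock and collect the dividends, short the forward).
Profit at T = |F_mkt − F*| = |618.97 − 607.2021| = S$11.77 per share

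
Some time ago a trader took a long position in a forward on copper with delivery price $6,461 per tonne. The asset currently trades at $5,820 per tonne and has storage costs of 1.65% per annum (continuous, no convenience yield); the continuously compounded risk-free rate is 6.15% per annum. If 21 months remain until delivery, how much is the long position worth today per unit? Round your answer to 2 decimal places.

$188.76 per tonne

Current fair forward for the remaining 21 months: F = S·e^((r + u)·T), (r + u) = 0.0615 + 0.0165 = 0.0780
F = 5820 · e^(0.0780 × 21/12) = 5820 × 1.14625488 = 6671.2034
Value of long forward = (F − K)·e^(−rT) = (6671.2034 − 6461) · e^(−0.0615·21/12)
= 210.2034 × 0.89796427 = 188.76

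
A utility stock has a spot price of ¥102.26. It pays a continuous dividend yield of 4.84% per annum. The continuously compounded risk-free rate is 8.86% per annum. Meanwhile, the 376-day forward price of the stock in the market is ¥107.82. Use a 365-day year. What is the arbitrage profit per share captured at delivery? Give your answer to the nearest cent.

Fair forward: F* = S·e^(carry·T), with carry = (r − q) = 0.0886 − 0.0484 = 0.0402
F* = 102.26 · e^(0.0402 × 376/365) = 102.26 · e^0.041412 = 102.26 × 1.042281 = ¥106.5837
Market ¥107.82 > fair ¥106.5837: forward overpriced → cash-and-carry (buy spot, short the forward).
At maturity, profit = |F_mkt − F*| = |107.82 − 106.5837| = ¥1.24 per share

¥1.24 per share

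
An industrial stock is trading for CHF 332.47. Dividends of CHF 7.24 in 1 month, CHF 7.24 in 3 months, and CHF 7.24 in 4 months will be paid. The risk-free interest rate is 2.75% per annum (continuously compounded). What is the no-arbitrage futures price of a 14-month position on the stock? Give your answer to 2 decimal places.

CHF 321.02

PV(dividends) I = 7.24·e^(−0.0275·1/12) + 7.24·e^(−0.0275·3/12) + 7.24·e^(−0.0275·4/12)
I = 7.2234 + 7.1904 + 7.1739 = 21.5877
F = (S − I)·e^(rT) = (332.47 − 21.5877) · e^(0.0275·14/12)
= 310.8823 · e^0.032083 = 310.8823 × 1.032603 = CHF 321.02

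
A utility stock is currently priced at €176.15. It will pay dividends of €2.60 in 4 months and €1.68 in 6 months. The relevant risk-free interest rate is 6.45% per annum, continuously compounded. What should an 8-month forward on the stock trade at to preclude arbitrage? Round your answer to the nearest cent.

PV(dividends) I = 2.60·e^(−0.0645·4/12) + 1.68·e^(−0.0645·6/12)
I = 2.5447 + 1.6267 = 4.1714
F = (S − I)·e^(rT) = (176.15 − 4.1714) · e^(0.0645·8/12)
= 171.9786 · e^0.043000 = 171.9786 × 1.043938 = €179.53

€179.53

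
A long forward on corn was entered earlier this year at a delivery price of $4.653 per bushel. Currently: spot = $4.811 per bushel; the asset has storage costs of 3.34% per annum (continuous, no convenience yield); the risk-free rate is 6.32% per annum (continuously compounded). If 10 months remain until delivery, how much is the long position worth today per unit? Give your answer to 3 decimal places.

Current fair forward for the remaining 10 months: F = S·e^((r + u)·T), (r + u) = 0.0632 + 0.0334 = 0.0966
F = 4.811 · e^(0.0966 × 10/12) = 4.811 × 1.083829 = 5.2143
Value of long forward = (F − K)·e^(−rT) = (5.2143 − 4.653) · e^(−0.0632·10/12)
= 0.5613 × 0.948696 = 0.533

$0.533 per bushel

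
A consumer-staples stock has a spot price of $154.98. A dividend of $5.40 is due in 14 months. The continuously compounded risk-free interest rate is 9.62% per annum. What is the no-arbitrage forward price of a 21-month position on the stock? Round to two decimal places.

$177.68

PV(dividends) I = 5.40·e^(−0.0962·14/12)
I = 4.8267
F = (S − I)·e^(rT) = (154.98 − 4.8267) · e^(0.0962·21/12)
= 150.1533 · e^0.168350 = 150.1533 × 1.183351 = $177.68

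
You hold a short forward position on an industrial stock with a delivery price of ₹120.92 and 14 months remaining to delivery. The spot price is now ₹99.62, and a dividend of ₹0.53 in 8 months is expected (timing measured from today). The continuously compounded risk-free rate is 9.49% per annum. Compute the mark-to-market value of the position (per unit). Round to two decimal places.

PV(remaining dividends) I = 0.53·e^(−0.0949·8/12) = 0.4975
Current forward F = (S − I)·e^(rT) = (99.62 − 0.4975)·e^(0.0949·14/12) = 99.1225 × 1.117078 = 110.7276
Value (long) = (F − K)·e^(−rT) = (110.7276 − 120.92) × 0.895192 = -9.1242
Short position value = −(long value) = ₹9.12

₹9.12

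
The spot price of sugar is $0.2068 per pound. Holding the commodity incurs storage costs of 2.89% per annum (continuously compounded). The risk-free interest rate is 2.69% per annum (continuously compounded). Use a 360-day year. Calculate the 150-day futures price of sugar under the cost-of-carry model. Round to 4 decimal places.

$0.2117 per pound

Net carry = r + u − y = 0.0269 + 0.0289 − 0.0000 = 0.0558
F = S·e^((r+u−y)T) = 0.2068 · e^(0.0558 × 150/360) = 0.2068 · e^0.023250
= 0.2068 × 1.023522 = $0.2117 per pound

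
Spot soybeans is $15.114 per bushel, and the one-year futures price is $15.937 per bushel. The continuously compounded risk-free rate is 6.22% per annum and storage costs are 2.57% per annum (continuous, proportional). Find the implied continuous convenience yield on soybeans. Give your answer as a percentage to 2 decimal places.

3.49%

F = S·e^((r+u−y)T) ⇒ (r+u−y) = ln(F/S)/T
ln(15.937/15.114) = 0.053022; /T ⇒ 0.053022
y = r + u − ln(F/S)/T = 0.0622 + 0.0257 − 0.053022 = 0.034878
y = 3.49%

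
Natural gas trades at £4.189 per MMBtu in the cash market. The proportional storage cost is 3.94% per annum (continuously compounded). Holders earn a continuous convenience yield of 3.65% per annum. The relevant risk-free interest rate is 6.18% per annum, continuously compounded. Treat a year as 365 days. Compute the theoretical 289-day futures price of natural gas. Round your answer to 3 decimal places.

Net carry = r + u − y = 0.0618 + 0.0394 − 0.0365 = 0.0647
F = S·e^((r+u−y)T) = 4.189 · e^(0.0647 × 289/365) = 4.189 · e^0.051228
= 4.189 × 1.052563 = £4.409 per MMBtu

£4.409 per MMBtu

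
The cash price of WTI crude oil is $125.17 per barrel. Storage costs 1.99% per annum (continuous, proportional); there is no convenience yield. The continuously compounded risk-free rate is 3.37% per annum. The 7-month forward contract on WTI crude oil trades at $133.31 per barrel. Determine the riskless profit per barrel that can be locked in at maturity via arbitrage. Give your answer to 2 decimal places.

Fair forward: F* = S·e^(carry·T), with carry = (r + u) = 0.0337 + 0.0199 = 0.0536
F* = 125.17 · e^(0.0536 × 7/12) = 125.17 · e^0.031267 = 125.17 × 1.031761 = $129.1455
Market $133.31 > fair $129.1455: forward overpriced → cash-and-carry (buy spot, short the forward).
At maturity, profit = |F_mkt − F*| = |133.31 − 129.1455| = $4.16 per barrel

$4.16 per barrel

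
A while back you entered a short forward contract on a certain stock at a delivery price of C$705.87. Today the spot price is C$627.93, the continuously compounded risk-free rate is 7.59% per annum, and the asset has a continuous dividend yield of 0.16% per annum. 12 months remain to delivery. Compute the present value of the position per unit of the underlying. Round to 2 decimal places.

C$27.35

Current fair forward for the remaining 12 months: F = S·e^((r − q)·T), (r − q) = 0.0759 − 0.0016 = 0.0743
F = 627.93 · e^(0.0743 × 12/12) = 627.93 × 1.077130 = 676.3622
Value of long forward = (F − K)·e^(−rT) = (676.3622 − 705.87) · e^(−0.0759·12/12)
= -29.5078 × 0.926909 = -27.35
Short position value = −(long value) = C$27.35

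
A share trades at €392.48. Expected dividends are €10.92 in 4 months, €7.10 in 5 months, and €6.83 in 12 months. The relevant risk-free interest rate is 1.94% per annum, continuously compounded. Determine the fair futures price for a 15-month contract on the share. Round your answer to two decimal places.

€376.92

PV(dividends) I = 10.92·e^(−0.0194·4/12) + 7.10·e^(−0.0194·5/12) + 6.83·e^(−0.0194·12/12)
I = 10.8496 + 7.0428 + 6.6988 = 24.5912
F = (S − I)·e^(rT) = (392.48 − 24.5912) · e^(0.0194·15/12)
= 367.8888 · e^0.024250 = 367.8888 × 1.024546 = €376.92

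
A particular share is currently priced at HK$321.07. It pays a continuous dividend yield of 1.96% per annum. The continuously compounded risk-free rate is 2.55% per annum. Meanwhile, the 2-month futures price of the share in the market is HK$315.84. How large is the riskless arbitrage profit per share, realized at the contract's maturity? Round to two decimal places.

Fair futures: F* = S·e^(carry·T), with carry = (r − q) = 0.0255 − 0.0196 = 0.0059
F* = 321.07 · e^(0.0059 × 2/12) = 321.07 · e^0.000983 = 321.07 × 1.000983 = HK$321.3856
Market HK$315.84 < fair HK$321.3856: forward underpriced → reverse cash-and-carry (short spot, go long the forward).
At maturity, profit = |F_mkt − F*| = |315.84 − 321.3856| = HK$5.55 per share

HK$5.55 per share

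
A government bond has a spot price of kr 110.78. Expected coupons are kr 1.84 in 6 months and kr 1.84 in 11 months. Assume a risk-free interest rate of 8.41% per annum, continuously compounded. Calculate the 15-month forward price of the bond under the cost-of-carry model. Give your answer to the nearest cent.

PV(coupons) I = 1.84·e^(−0.0841·6/12) + 1.84·e^(−0.0841·11/12)
I = 1.7642 + 1.7035 = 3.4677
F = (S − I)·e^(rT) = (110.78 − 3.4677) · e^(0.0841·15/12)
= 107.3123 · e^0.105125 = 107.3123 × 1.110849 = kr 119.21

kr 119.21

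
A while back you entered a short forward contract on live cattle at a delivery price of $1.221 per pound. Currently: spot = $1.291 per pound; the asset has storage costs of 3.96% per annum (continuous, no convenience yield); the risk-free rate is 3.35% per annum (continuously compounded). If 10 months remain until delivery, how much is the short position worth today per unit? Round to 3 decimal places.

-$0.147 per pound

Current fair forward for the remaining 10 months: F = S·e^((r + u)·T), (r + u) = 0.0335 + 0.0396 = 0.0731
F = 1.291 · e^(0.0731 × 10/12) = 1.291 × 1.062810 = 1.3721
Value of long forward = (F − K)·e^(−rT) = (1.3721 − 1.221) · e^(−0.0335·10/12)
= 0.1511 × 0.972469 = 0.147
Short position value = −(long value) = -$0.147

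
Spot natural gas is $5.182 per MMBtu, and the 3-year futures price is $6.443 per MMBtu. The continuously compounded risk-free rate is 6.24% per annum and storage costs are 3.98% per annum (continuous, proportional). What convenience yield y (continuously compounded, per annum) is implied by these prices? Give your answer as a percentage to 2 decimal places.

2.96%

F = S·e^((r+u−y)T) ⇒ (r+u−y) = ln(F/S)/T
ln(6.443/5.182) = 0.217803; /T ⇒ 0.072601
y = r + u − ln(F/S)/T = 0.0624 + 0.0398 − 0.072601 = 0.029599
y = 2.96%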